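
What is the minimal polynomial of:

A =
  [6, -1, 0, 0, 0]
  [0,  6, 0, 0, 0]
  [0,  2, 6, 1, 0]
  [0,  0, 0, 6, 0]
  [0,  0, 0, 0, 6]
x^2 - 12*x + 36

The characteristic polynomial is χ_A(x) = (x - 6)^5, so the eigenvalues are known. The minimal polynomial is
  m_A(x) = Π_λ (x − λ)^{k_λ}
where k_λ is the size of the *largest* Jordan block for λ (equivalently, the smallest k with (A − λI)^k v = 0 for every generalised eigenvector v of λ).

  λ = 6: largest Jordan block has size 2, contributing (x − 6)^2

So m_A(x) = (x - 6)^2 = x^2 - 12*x + 36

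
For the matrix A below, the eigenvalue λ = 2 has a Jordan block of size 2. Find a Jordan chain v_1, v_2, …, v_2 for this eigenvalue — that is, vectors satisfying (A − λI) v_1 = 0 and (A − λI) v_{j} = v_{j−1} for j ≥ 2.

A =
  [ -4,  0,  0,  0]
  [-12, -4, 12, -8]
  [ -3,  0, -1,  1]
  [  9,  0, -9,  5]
A Jordan chain for λ = 2 of length 2:
v_1 = (0, 6, -3, -9)ᵀ
v_2 = (0, 1, 1, 0)ᵀ

Let N = A − (2)·I. We want v_2 with N^2 v_2 = 0 but N^1 v_2 ≠ 0; then v_{j-1} := N · v_j for j = 2, …, 2.

Pick v_2 = (0, 1, 1, 0)ᵀ.
Then v_1 = N · v_2 = (0, 6, -3, -9)ᵀ.

Sanity check: (A − (2)·I) v_1 = (0, 0, 0, 0)ᵀ = 0. ✓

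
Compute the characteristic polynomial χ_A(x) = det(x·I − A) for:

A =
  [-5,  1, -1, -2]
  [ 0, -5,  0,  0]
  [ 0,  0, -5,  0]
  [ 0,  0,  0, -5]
x^4 + 20*x^3 + 150*x^2 + 500*x + 625

Expanding det(x·I − A) (e.g. by cofactor expansion or by noting that A is similar to its Jordan form J, which has the same characteristic polynomial as A) gives
  χ_A(x) = x^4 + 20*x^3 + 150*x^2 + 500*x + 625
which factors as (x + 5)^4. The eigenvalues (with algebraic multiplicities) are λ = -5 with multiplicity 4.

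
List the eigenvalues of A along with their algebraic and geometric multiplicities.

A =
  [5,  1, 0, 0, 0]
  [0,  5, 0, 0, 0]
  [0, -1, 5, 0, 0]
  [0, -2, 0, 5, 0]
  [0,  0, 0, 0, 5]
λ = 5: alg = 5, geom = 4

Step 1 — factor the characteristic polynomial to read off the algebraic multiplicities:
  χ_A(x) = (x - 5)^5

Step 2 — compute geometric multiplicities via the rank-nullity identity g(λ) = n − rank(A − λI):
  rank(A − (5)·I) = 1, so dim ker(A − (5)·I) = n − 1 = 4

Summary:
  λ = 5: algebraic multiplicity = 5, geometric multiplicity = 4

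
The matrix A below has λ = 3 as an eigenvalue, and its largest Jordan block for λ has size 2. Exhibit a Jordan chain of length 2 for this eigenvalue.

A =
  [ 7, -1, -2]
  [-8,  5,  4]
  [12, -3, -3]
A Jordan chain for λ = 3 of length 2:
v_1 = (4, -8, 12)ᵀ
v_2 = (1, 0, 0)ᵀ

Let N = A − (3)·I. We want v_2 with N^2 v_2 = 0 but N^1 v_2 ≠ 0; then v_{j-1} := N · v_j for j = 2, …, 2.

Pick v_2 = (1, 0, 0)ᵀ.
Then v_1 = N · v_2 = (4, -8, 12)ᵀ.

Sanity check: (A − (3)·I) v_1 = (0, 0, 0)ᵀ = 0. ✓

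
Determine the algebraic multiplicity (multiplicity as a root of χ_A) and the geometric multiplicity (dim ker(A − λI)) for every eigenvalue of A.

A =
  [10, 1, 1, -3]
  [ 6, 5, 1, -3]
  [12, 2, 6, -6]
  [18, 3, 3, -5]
λ = 4: alg = 4, geom = 3

Step 1 — factor the characteristic polynomial to read off the algebraic multiplicities:
  χ_A(x) = (x - 4)^4

Step 2 — compute geometric multiplicities via the rank-nullity identity g(λ) = n − rank(A − λI):
  rank(A − (4)·I) = 1, so dim ker(A − (4)·I) = n − 1 = 3

Summary:
  λ = 4: algebraic multiplicity = 4, geometric multiplicity = 3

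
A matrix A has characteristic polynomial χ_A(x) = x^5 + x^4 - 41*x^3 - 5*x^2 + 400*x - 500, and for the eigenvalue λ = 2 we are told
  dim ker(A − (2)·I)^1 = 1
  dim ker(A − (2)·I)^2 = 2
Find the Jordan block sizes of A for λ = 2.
Block sizes for λ = 2: [2]

From the dimensions of kernels of powers, the number of Jordan blocks of size at least j is d_j − d_{j−1} where d_j = dim ker(N^j) (with d_0 = 0). Computing the differences gives [1, 1].
The number of blocks of size exactly k is (#blocks of size ≥ k) − (#blocks of size ≥ k + 1), so the partition is: 1 block(s) of size 2.
In nonincreasing order the block sizes are [2].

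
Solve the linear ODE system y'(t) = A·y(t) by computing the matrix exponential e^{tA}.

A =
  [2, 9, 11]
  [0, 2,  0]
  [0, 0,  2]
e^{tA} =
  [exp(2*t), 9*t*exp(2*t), 11*t*exp(2*t)]
  [0, exp(2*t), 0]
  [0, 0, exp(2*t)]

Strategy: write A = P · J · P⁻¹ where J is a Jordan canonical form, so e^{tA} = P · e^{tJ} · P⁻¹, and e^{tJ} can be computed block-by-block.

A has Jordan form
J =
  [2, 1, 0]
  [0, 2, 0]
  [0, 0, 2]
(up to reordering of blocks).

Per-block formulas:
  For a 2×2 Jordan block J_2(2): exp(t · J_2(2)) = e^(2t)·(I + t·N), where N is the 2×2 nilpotent shift.
  For a 1×1 block at λ = 2: exp(t · [2]) = [e^(2t)].

After assembling e^{tJ} and conjugating by P, we get:

e^{tA} =
  [exp(2*t), 9*t*exp(2*t), 11*t*exp(2*t)]
  [0, exp(2*t), 0]
  [0, 0, exp(2*t)]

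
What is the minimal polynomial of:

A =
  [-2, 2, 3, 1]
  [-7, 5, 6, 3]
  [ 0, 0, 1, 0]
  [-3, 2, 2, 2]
x^4 - 6*x^3 + 12*x^2 - 10*x + 3

The characteristic polynomial is χ_A(x) = (x - 3)*(x - 1)^3, so the eigenvalues are known. The minimal polynomial is
  m_A(x) = Π_λ (x − λ)^{k_λ}
where k_λ is the size of the *largest* Jordan block for λ (equivalently, the smallest k with (A − λI)^k v = 0 for every generalised eigenvector v of λ).

  λ = 1: largest Jordan block has size 3, contributing (x − 1)^3
  λ = 3: largest Jordan block has size 1, contributing (x − 3)

So m_A(x) = (x - 3)*(x - 1)^3 = x^4 - 6*x^3 + 12*x^2 - 10*x + 3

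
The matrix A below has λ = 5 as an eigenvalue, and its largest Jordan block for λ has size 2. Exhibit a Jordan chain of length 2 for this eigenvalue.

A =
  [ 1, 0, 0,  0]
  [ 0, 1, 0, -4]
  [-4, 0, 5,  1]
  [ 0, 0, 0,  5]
A Jordan chain for λ = 5 of length 2:
v_1 = (0, 0, -1, 0)ᵀ
v_2 = (0, 1, 0, -1)ᵀ

Let N = A − (5)·I. We want v_2 with N^2 v_2 = 0 but N^1 v_2 ≠ 0; then v_{j-1} := N · v_j for j = 2, …, 2.

Pick v_2 = (0, 1, 0, -1)ᵀ.
Then v_1 = N · v_2 = (0, 0, -1, 0)ᵀ.

Sanity check: (A − (5)·I) v_1 = (0, 0, 0, 0)ᵀ = 0. ✓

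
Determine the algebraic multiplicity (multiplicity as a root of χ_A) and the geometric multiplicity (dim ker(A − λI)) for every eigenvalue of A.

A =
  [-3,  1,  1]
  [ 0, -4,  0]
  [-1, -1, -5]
λ = -4: alg = 3, geom = 2

Step 1 — factor the characteristic polynomial to read off the algebraic multiplicities:
  χ_A(x) = (x + 4)^3

Step 2 — compute geometric multiplicities via the rank-nullity identity g(λ) = n − rank(A − λI):
  rank(A − (-4)·I) = 1, so dim ker(A − (-4)·I) = n − 1 = 2

Summary:
  λ = -4: algebraic multiplicity = 3, geometric multiplicity = 2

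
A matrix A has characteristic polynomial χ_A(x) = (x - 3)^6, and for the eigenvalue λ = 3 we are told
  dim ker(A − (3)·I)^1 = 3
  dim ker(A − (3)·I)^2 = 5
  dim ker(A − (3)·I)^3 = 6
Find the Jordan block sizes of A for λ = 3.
Block sizes for λ = 3: [3, 2, 1]

From the dimensions of kernels of powers, the number of Jordan blocks of size at least j is d_j − d_{j−1} where d_j = dim ker(N^j) (with d_0 = 0). Computing the differences gives [3, 2, 1].
The number of blocks of size exactly k is (#blocks of size ≥ k) − (#blocks of size ≥ k + 1), so the partition is: 1 block(s) of size 1, 1 block(s) of size 2, 1 block(s) of size 3.
In nonincreasing order the block sizes are [3, 2, 1].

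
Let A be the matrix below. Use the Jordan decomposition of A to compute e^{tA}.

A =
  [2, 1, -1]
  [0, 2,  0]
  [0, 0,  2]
e^{tA} =
  [exp(2*t), t*exp(2*t), -t*exp(2*t)]
  [0, exp(2*t), 0]
  [0, 0, exp(2*t)]

Strategy: write A = P · J · P⁻¹ where J is a Jordan canonical form, so e^{tA} = P · e^{tJ} · P⁻¹, and e^{tJ} can be computed block-by-block.

A has Jordan form
J =
  [2, 1, 0]
  [0, 2, 0]
  [0, 0, 2]
(up to reordering of blocks).

Per-block formulas:
  For a 2×2 Jordan block J_2(2): exp(t · J_2(2)) = e^(2t)·(I + t·N), where N is the 2×2 nilpotent shift.
  For a 1×1 block at λ = 2: exp(t · [2]) = [e^(2t)].

After assembling e^{tJ} and conjugating by P, we get:

e^{tA} =
  [exp(2*t), t*exp(2*t), -t*exp(2*t)]
  [0, exp(2*t), 0]
  [0, 0, exp(2*t)]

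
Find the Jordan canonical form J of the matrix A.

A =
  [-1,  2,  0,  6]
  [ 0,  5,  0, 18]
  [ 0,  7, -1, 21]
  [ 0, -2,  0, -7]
J_2(-1) ⊕ J_1(-1) ⊕ J_1(-1)

The characteristic polynomial is
  det(x·I − A) = x^4 + 4*x^3 + 6*x^2 + 4*x + 1 = (x + 1)^4

Eigenvalues and multiplicities (the geometric multiplicity of λ is n − rank(A − λI), which equals the number of Jordan blocks for λ):
  λ = -1: algebraic multiplicity = 4, geometric multiplicity = 3

Determining the block sizes for each eigenvalue:
  λ = -1: 3 blocks summing to 4 forces exactly one block of size 2 and the rest size 1 → block sizes [2, 1, 1]

Assembling the blocks gives a Jordan form
J =
  [-1,  1,  0,  0]
  [ 0, -1,  0,  0]
  [ 0,  0, -1,  0]
  [ 0,  0,  0, -1]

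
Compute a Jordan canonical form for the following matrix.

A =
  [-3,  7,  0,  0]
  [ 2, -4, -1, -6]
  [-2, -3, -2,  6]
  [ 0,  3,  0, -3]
J_3(-3) ⊕ J_1(-3)

The characteristic polynomial is
  det(x·I − A) = x^4 + 12*x^3 + 54*x^2 + 108*x + 81 = (x + 3)^4

Eigenvalues and multiplicities (the geometric multiplicity of λ is n − rank(A − λI), which equals the number of Jordan blocks for λ):
  λ = -3: algebraic multiplicity = 4, geometric multiplicity = 2

Determining the block sizes for each eigenvalue:
  λ = -3: with am = 4 and gm = 2, the partition is not yet determined (e.g. several partitions of 4 into 2 parts exist). Let N = A − (-3)·I. Computing rank(N^1) = 2, rank(N^2) = 1, rank(N^3) = 0; the number of blocks of size ≥ j is rank(N^{j−1}) − rank(N^j), giving [2, 1, 1]. So we have 1 block(s) of size 3, 1 block(s) of size 1 → block sizes [3, 1]

Assembling the blocks gives a Jordan form
J =
  [-3,  1,  0,  0]
  [ 0, -3,  1,  0]
  [ 0,  0, -3,  0]
  [ 0,  0,  0, -3]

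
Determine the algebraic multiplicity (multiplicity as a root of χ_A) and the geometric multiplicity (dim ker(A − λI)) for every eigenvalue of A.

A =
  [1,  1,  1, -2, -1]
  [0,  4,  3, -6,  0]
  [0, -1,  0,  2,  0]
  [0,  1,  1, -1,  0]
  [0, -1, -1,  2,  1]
λ = 1: alg = 5, geom = 3

Step 1 — factor the characteristic polynomial to read off the algebraic multiplicities:
  χ_A(x) = (x - 1)^5

Step 2 — compute geometric multiplicities via the rank-nullity identity g(λ) = n − rank(A − λI):
  rank(A − (1)·I) = 2, so dim ker(A − (1)·I) = n − 2 = 3

Summary:
  λ = 1: algebraic multiplicity = 5, geometric multiplicity = 3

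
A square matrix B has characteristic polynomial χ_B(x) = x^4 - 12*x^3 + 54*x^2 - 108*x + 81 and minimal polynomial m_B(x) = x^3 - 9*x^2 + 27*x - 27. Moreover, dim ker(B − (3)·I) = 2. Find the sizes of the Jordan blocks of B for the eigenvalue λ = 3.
Block sizes for λ = 3: [3, 1]

Step 1 — from the characteristic polynomial, algebraic multiplicity of λ = 3 is 4. From dim ker(B − (3)·I) = 2, there are exactly 2 Jordan blocks for λ = 3.
Step 2 — from the minimal polynomial, the factor (x − 3)^3 tells us the largest block for λ = 3 has size 3.
Step 3 — with total size 4, 2 blocks, and largest block 3, the block sizes (in nonincreasing order) are [3, 1].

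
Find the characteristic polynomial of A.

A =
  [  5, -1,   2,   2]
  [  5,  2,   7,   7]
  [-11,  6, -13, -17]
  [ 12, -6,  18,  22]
x^4 - 16*x^3 + 96*x^2 - 256*x + 256

Expanding det(x·I − A) (e.g. by cofactor expansion or by noting that A is similar to its Jordan form J, which has the same characteristic polynomial as A) gives
  χ_A(x) = x^4 - 16*x^3 + 96*x^2 - 256*x + 256
which factors as (x - 4)^4. The eigenvalues (with algebraic multiplicities) are λ = 4 with multiplicity 4.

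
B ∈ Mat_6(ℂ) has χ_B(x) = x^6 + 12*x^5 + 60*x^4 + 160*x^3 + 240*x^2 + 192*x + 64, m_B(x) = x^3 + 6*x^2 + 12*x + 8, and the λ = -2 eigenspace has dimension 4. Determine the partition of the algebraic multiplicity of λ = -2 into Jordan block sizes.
Block sizes for λ = -2: [3, 1, 1, 1]

Step 1 — from the characteristic polynomial, algebraic multiplicity of λ = -2 is 6. From dim ker(B − (-2)·I) = 4, there are exactly 4 Jordan blocks for λ = -2.
Step 2 — from the minimal polynomial, the factor (x + 2)^3 tells us the largest block for λ = -2 has size 3.
Step 3 — with total size 6, 4 blocks, and largest block 3, the block sizes (in nonincreasing order) are [3, 1, 1, 1].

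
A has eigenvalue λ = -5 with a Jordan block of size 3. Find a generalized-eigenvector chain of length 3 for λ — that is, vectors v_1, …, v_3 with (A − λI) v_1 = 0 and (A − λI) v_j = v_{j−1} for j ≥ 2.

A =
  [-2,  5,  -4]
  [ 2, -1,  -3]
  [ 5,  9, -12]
A Jordan chain for λ = -5 of length 3:
v_1 = (-1, -1, -2)ᵀ
v_2 = (3, 2, 5)ᵀ
v_3 = (1, 0, 0)ᵀ

Let N = A − (-5)·I. We want v_3 with N^3 v_3 = 0 but N^2 v_3 ≠ 0; then v_{j-1} := N · v_j for j = 3, …, 2.

Pick v_3 = (1, 0, 0)ᵀ.
Then v_2 = N · v_3 = (3, 2, 5)ᵀ.
Then v_1 = N · v_2 = (-1, -1, -2)ᵀ.

Sanity check: (A − (-5)·I) v_1 = (0, 0, 0)ᵀ = 0. ✓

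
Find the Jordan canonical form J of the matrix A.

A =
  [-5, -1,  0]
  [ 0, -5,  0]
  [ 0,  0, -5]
J_2(-5) ⊕ J_1(-5)

The characteristic polynomial is
  det(x·I − A) = x^3 + 15*x^2 + 75*x + 125 = (x + 5)^3

Eigenvalues and multiplicities (the geometric multiplicity of λ is n − rank(A − λI), which equals the number of Jordan blocks for λ):
  λ = -5: algebraic multiplicity = 3, geometric multiplicity = 2

Determining the block sizes for each eigenvalue:
  λ = -5: 2 blocks summing to 3 forces exactly one block of size 2 and the rest size 1 → block sizes [2, 1]

Assembling the blocks gives a Jordan form
J =
  [-5,  1,  0]
  [ 0, -5,  0]
  [ 0,  0, -5]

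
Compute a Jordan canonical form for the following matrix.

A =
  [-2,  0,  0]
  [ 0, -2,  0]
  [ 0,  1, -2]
J_2(-2) ⊕ J_1(-2)

The characteristic polynomial is
  det(x·I − A) = x^3 + 6*x^2 + 12*x + 8 = (x + 2)^3

Eigenvalues and multiplicities (the geometric multiplicity of λ is n − rank(A − λI), which equals the number of Jordan blocks for λ):
  λ = -2: algebraic multiplicity = 3, geometric multiplicity = 2

Determining the block sizes for each eigenvalue:
  λ = -2: 2 blocks summing to 3 forces exactly one block of size 2 and the rest size 1 → block sizes [2, 1]

Assembling the blocks gives a Jordan form
J =
  [-2,  1,  0]
  [ 0, -2,  0]
  [ 0,  0, -2]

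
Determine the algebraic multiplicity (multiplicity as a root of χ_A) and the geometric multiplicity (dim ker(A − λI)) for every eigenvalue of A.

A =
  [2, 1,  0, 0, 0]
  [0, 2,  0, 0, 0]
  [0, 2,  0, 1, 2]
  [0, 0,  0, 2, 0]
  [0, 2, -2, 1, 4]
λ = 2: alg = 5, geom = 3

Step 1 — factor the characteristic polynomial to read off the algebraic multiplicities:
  χ_A(x) = (x - 2)^5

Step 2 — compute geometric multiplicities via the rank-nullity identity g(λ) = n − rank(A − λI):
  rank(A − (2)·I) = 2, so dim ker(A − (2)·I) = n − 2 = 3

Summary:
  λ = 2: algebraic multiplicity = 5, geometric multiplicity = 3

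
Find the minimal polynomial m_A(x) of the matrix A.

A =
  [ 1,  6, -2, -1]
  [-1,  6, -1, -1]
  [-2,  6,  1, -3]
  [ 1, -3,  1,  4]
x^3 - 9*x^2 + 27*x - 27

The characteristic polynomial is χ_A(x) = (x - 3)^4, so the eigenvalues are known. The minimal polynomial is
  m_A(x) = Π_λ (x − λ)^{k_λ}
where k_λ is the size of the *largest* Jordan block for λ (equivalently, the smallest k with (A − λI)^k v = 0 for every generalised eigenvector v of λ).

  λ = 3: largest Jordan block has size 3, contributing (x − 3)^3

So m_A(x) = (x - 3)^3 = x^3 - 9*x^2 + 27*x - 27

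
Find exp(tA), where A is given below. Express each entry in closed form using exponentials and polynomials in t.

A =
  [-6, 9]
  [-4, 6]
e^{tA} =
  [1 - 6*t, 9*t]
  [-4*t, 6*t + 1]

Strategy: write A = P · J · P⁻¹ where J is a Jordan canonical form, so e^{tA} = P · e^{tJ} · P⁻¹, and e^{tJ} can be computed block-by-block.

A has Jordan form
J =
  [0, 1]
  [0, 0]
(up to reordering of blocks).

Per-block formulas:
  For a 2×2 Jordan block J_2(0): exp(t · J_2(0)) = e^(0t)·(I + t·N), where N is the 2×2 nilpotent shift.

After assembling e^{tJ} and conjugating by P, we get:

e^{tA} =
  [1 - 6*t, 9*t]
  [-4*t, 6*t + 1]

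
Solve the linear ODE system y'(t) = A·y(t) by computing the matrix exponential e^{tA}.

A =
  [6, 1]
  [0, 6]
e^{tA} =
  [exp(6*t), t*exp(6*t)]
  [0, exp(6*t)]

Strategy: write A = P · J · P⁻¹ where J is a Jordan canonical form, so e^{tA} = P · e^{tJ} · P⁻¹, and e^{tJ} can be computed block-by-block.

A has Jordan form
J =
  [6, 1]
  [0, 6]
(up to reordering of blocks).

Per-block formulas:
  For a 2×2 Jordan block J_2(6): exp(t · J_2(6)) = e^(6t)·(I + t·N), where N is the 2×2 nilpotent shift.

After assembling e^{tJ} and conjugating by P, we get:

e^{tA} =
  [exp(6*t), t*exp(6*t)]
  [0, exp(6*t)]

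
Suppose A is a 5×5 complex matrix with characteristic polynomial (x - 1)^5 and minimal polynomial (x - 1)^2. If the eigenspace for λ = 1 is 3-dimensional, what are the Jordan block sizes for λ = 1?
Block sizes for λ = 1: [2, 2, 1]

Step 1 — from the characteristic polynomial, algebraic multiplicity of λ = 1 is 5. From dim ker(A − (1)·I) = 3, there are exactly 3 Jordan blocks for λ = 1.
Step 2 — from the minimal polynomial, the factor (x − 1)^2 tells us the largest block for λ = 1 has size 2.
Step 3 — with total size 5, 3 blocks, and largest block 2, the block sizes (in nonincreasing order) are [2, 2, 1].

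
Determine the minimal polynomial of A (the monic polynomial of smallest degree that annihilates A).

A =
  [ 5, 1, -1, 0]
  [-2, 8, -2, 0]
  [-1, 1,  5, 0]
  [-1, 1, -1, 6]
x^2 - 12*x + 36

The characteristic polynomial is χ_A(x) = (x - 6)^4, so the eigenvalues are known. The minimal polynomial is
  m_A(x) = Π_λ (x − λ)^{k_λ}
where k_λ is the size of the *largest* Jordan block for λ (equivalently, the smallest k with (A − λI)^k v = 0 for every generalised eigenvector v of λ).

  λ = 6: largest Jordan block has size 2, contributing (x − 6)^2

So m_A(x) = (x - 6)^2 = x^2 - 12*x + 36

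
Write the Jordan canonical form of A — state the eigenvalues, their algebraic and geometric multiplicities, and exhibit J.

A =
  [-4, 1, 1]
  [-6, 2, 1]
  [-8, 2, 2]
J_3(0)

The characteristic polynomial is
  det(x·I − A) = x^3

Eigenvalues and multiplicities (the geometric multiplicity of λ is n − rank(A − λI), which equals the number of Jordan blocks for λ):
  λ = 0: algebraic multiplicity = 3, geometric multiplicity = 1

Determining the block sizes for each eigenvalue:
  λ = 0: one block (gm = 1), so the single block has size am = 3 → block sizes [3]

Assembling the blocks gives a Jordan form
J =
  [0, 1, 0]
  [0, 0, 1]
  [0, 0, 0]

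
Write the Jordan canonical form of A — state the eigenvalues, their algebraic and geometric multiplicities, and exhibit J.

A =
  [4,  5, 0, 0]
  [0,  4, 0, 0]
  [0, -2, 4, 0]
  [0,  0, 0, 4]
J_2(4) ⊕ J_1(4) ⊕ J_1(4)

The characteristic polynomial is
  det(x·I − A) = x^4 - 16*x^3 + 96*x^2 - 256*x + 256 = (x - 4)^4

Eigenvalues and multiplicities (the geometric multiplicity of λ is n − rank(A − λI), which equals the number of Jordan blocks for λ):
  λ = 4: algebraic multiplicity = 4, geometric multiplicity = 3

Determining the block sizes for each eigenvalue:
  λ = 4: 3 blocks summing to 4 forces exactly one block of size 2 and the rest size 1 → block sizes [2, 1, 1]

Assembling the blocks gives a Jordan form
J =
  [4, 1, 0, 0]
  [0, 4, 0, 0]
  [0, 0, 4, 0]
  [0, 0, 0, 4]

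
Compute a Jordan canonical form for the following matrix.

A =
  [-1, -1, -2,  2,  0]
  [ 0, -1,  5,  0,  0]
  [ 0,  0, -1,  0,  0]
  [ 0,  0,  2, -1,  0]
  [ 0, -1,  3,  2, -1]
J_3(-1) ⊕ J_1(-1) ⊕ J_1(-1)

The characteristic polynomial is
  det(x·I − A) = x^5 + 5*x^4 + 10*x^3 + 10*x^2 + 5*x + 1 = (x + 1)^5

Eigenvalues and multiplicities (the geometric multiplicity of λ is n − rank(A − λI), which equals the number of Jordan blocks for λ):
  λ = -1: algebraic multiplicity = 5, geometric multiplicity = 3

Determining the block sizes for each eigenvalue:
  λ = -1: with am = 5 and gm = 3, the partition is not yet determined (e.g. several partitions of 5 into 3 parts exist). Let N = A − (-1)·I. Computing rank(N^1) = 2, rank(N^2) = 1, rank(N^3) = 0; the number of blocks of size ≥ j is rank(N^{j−1}) − rank(N^j), giving [3, 1, 1]. So we have 1 block(s) of size 3, 2 block(s) of size 1 → block sizes [3, 1, 1]

Assembling the blocks gives a Jordan form
J =
  [-1,  1,  0,  0,  0]
  [ 0, -1,  1,  0,  0]
  [ 0,  0, -1,  0,  0]
  [ 0,  0,  0, -1,  0]
  [ 0,  0,  0,  0, -1]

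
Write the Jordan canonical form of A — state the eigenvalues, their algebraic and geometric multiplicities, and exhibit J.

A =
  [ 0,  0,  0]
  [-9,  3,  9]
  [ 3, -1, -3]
J_2(0) ⊕ J_1(0)

The characteristic polynomial is
  det(x·I − A) = x^3

Eigenvalues and multiplicities (the geometric multiplicity of λ is n − rank(A − λI), which equals the number of Jordan blocks for λ):
  λ = 0: algebraic multiplicity = 3, geometric multiplicity = 2

Determining the block sizes for each eigenvalue:
  λ = 0: 2 blocks summing to 3 forces exactly one block of size 2 and the rest size 1 → block sizes [2, 1]

Assembling the blocks gives a Jordan form
J =
  [0, 1, 0]
  [0, 0, 0]
  [0, 0, 0]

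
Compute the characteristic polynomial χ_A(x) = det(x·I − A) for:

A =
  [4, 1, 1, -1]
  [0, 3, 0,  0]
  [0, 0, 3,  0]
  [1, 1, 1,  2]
x^4 - 12*x^3 + 54*x^2 - 108*x + 81

Expanding det(x·I − A) (e.g. by cofactor expansion or by noting that A is similar to its Jordan form J, which has the same characteristic polynomial as A) gives
  χ_A(x) = x^4 - 12*x^3 + 54*x^2 - 108*x + 81
which factors as (x - 3)^4. The eigenvalues (with algebraic multiplicities) are λ = 3 with multiplicity 4.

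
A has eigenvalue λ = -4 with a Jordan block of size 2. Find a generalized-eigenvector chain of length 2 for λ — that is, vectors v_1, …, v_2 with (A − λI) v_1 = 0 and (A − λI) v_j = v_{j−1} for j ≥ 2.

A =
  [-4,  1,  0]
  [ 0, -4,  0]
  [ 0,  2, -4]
A Jordan chain for λ = -4 of length 2:
v_1 = (1, 0, 2)ᵀ
v_2 = (0, 1, 0)ᵀ

Let N = A − (-4)·I. We want v_2 with N^2 v_2 = 0 but N^1 v_2 ≠ 0; then v_{j-1} := N · v_j for j = 2, …, 2.

Pick v_2 = (0, 1, 0)ᵀ.
Then v_1 = N · v_2 = (1, 0, 2)ᵀ.

Sanity check: (A − (-4)·I) v_1 = (0, 0, 0)ᵀ = 0. ✓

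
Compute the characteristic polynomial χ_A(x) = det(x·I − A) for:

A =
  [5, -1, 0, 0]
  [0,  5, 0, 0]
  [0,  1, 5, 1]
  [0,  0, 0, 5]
x^4 - 20*x^3 + 150*x^2 - 500*x + 625

Expanding det(x·I − A) (e.g. by cofactor expansion or by noting that A is similar to its Jordan form J, which has the same characteristic polynomial as A) gives
  χ_A(x) = x^4 - 20*x^3 + 150*x^2 - 500*x + 625
which factors as (x - 5)^4. The eigenvalues (with algebraic multiplicities) are λ = 5 with multiplicity 4.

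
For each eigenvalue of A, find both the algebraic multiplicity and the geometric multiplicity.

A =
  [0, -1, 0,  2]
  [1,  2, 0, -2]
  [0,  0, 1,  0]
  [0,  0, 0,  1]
λ = 1: alg = 4, geom = 3

Step 1 — factor the characteristic polynomial to read off the algebraic multiplicities:
  χ_A(x) = (x - 1)^4

Step 2 — compute geometric multiplicities via the rank-nullity identity g(λ) = n − rank(A − λI):
  rank(A − (1)·I) = 1, so dim ker(A − (1)·I) = n − 1 = 3

Summary:
  λ = 1: algebraic multiplicity = 4, geometric multiplicity = 3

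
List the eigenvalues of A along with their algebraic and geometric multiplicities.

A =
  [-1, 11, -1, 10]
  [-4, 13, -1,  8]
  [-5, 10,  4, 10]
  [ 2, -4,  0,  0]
λ = 4: alg = 4, geom = 2

Step 1 — factor the characteristic polynomial to read off the algebraic multiplicities:
  χ_A(x) = (x - 4)^4

Step 2 — compute geometric multiplicities via the rank-nullity identity g(λ) = n − rank(A − λI):
  rank(A − (4)·I) = 2, so dim ker(A − (4)·I) = n − 2 = 2

Summary:
  λ = 4: algebraic multiplicity = 4, geometric multiplicity = 2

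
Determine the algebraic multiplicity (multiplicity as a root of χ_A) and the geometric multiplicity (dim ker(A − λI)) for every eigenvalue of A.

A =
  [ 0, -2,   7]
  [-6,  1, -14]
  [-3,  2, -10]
λ = -3: alg = 3, geom = 2

Step 1 — factor the characteristic polynomial to read off the algebraic multiplicities:
  χ_A(x) = (x + 3)^3

Step 2 — compute geometric multiplicities via the rank-nullity identity g(λ) = n − rank(A − λI):
  rank(A − (-3)·I) = 1, so dim ker(A − (-3)·I) = n − 1 = 2

Summary:
  λ = -3: algebraic multiplicity = 3, geometric multiplicity = 2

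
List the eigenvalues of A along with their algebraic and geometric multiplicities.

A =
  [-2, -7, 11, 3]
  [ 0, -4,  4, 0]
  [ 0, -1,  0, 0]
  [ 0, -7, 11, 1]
λ = -2: alg = 3, geom = 2; λ = 1: alg = 1, geom = 1

Step 1 — factor the characteristic polynomial to read off the algebraic multiplicities:
  χ_A(x) = (x - 1)*(x + 2)^3

Step 2 — compute geometric multiplicities via the rank-nullity identity g(λ) = n − rank(A − λI):
  rank(A − (-2)·I) = 2, so dim ker(A − (-2)·I) = n − 2 = 2
  rank(A − (1)·I) = 3, so dim ker(A − (1)·I) = n − 3 = 1

Summary:
  λ = -2: algebraic multiplicity = 3, geometric multiplicity = 2
  λ = 1: algebraic multiplicity = 1, geometric multiplicity = 1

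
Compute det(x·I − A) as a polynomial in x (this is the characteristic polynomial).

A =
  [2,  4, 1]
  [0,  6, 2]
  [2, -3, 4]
x^3 - 12*x^2 + 48*x - 64

Expanding det(x·I − A) (e.g. by cofactor expansion or by noting that A is similar to its Jordan form J, which has the same characteristic polynomial as A) gives
  χ_A(x) = x^3 - 12*x^2 + 48*x - 64
which factors as (x - 4)^3. The eigenvalues (with algebraic multiplicities) are λ = 4 with multiplicity 3.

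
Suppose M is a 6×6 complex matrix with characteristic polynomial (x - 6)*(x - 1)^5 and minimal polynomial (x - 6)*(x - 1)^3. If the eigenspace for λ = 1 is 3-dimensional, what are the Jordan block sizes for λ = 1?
Block sizes for λ = 1: [3, 1, 1]

Step 1 — from the characteristic polynomial, algebraic multiplicity of λ = 1 is 5. From dim ker(M − (1)·I) = 3, there are exactly 3 Jordan blocks for λ = 1.
Step 2 — from the minimal polynomial, the factor (x − 1)^3 tells us the largest block for λ = 1 has size 3.
Step 3 — with total size 5, 3 blocks, and largest block 3, the block sizes (in nonincreasing order) are [3, 1, 1].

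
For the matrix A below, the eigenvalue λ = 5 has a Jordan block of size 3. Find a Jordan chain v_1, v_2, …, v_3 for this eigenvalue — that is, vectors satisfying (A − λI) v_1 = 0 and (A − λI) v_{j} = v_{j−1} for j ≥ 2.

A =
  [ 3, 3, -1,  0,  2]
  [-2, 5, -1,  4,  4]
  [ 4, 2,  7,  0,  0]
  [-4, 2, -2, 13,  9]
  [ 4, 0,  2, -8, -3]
A Jordan chain for λ = 5 of length 3:
v_1 = (2, 0, -4, 0, 0)ᵀ
v_2 = (-2, -2, 4, -4, 4)ᵀ
v_3 = (1, 0, 0, 0, 0)ᵀ

Let N = A − (5)·I. We want v_3 with N^3 v_3 = 0 but N^2 v_3 ≠ 0; then v_{j-1} := N · v_j for j = 3, …, 2.

Pick v_3 = (1, 0, 0, 0, 0)ᵀ.
Then v_2 = N · v_3 = (-2, -2, 4, -4, 4)ᵀ.
Then v_1 = N · v_2 = (2, 0, -4, 0, 0)ᵀ.

Sanity check: (A − (5)·I) v_1 = (0, 0, 0, 0, 0)ᵀ = 0. ✓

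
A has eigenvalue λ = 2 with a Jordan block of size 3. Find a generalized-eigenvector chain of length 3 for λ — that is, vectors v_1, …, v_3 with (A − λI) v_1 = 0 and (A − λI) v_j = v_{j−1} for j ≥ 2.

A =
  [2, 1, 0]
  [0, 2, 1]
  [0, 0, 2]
A Jordan chain for λ = 2 of length 3:
v_1 = (1, 0, 0)ᵀ
v_2 = (0, 1, 0)ᵀ
v_3 = (0, 0, 1)ᵀ

Let N = A − (2)·I. We want v_3 with N^3 v_3 = 0 but N^2 v_3 ≠ 0; then v_{j-1} := N · v_j for j = 3, …, 2.

Pick v_3 = (0, 0, 1)ᵀ.
Then v_2 = N · v_3 = (0, 1, 0)ᵀ.
Then v_1 = N · v_2 = (1, 0, 0)ᵀ.

Sanity check: (A − (2)·I) v_1 = (0, 0, 0)ᵀ = 0. ✓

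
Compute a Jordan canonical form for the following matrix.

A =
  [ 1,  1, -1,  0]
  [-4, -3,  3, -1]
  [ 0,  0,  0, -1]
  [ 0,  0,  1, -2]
J_2(-1) ⊕ J_2(-1)

The characteristic polynomial is
  det(x·I − A) = x^4 + 4*x^3 + 6*x^2 + 4*x + 1 = (x + 1)^4

Eigenvalues and multiplicities (the geometric multiplicity of λ is n − rank(A − λI), which equals the number of Jordan blocks for λ):
  λ = -1: algebraic multiplicity = 4, geometric multiplicity = 2

Determining the block sizes for each eigenvalue:
  λ = -1: with am = 4 and gm = 2, the partition is not yet determined (e.g. several partitions of 4 into 2 parts exist). Let N = A − (-1)·I. Computing rank(N^1) = 2, rank(N^2) = 0; the number of blocks of size ≥ j is rank(N^{j−1}) − rank(N^j), giving [2, 2]. So we have 2 block(s) of size 2 → block sizes [2, 2]

Assembling the blocks gives a Jordan form
J =
  [-1,  1,  0,  0]
  [ 0, -1,  0,  0]
  [ 0,  0, -1,  1]
  [ 0,  0,  0, -1]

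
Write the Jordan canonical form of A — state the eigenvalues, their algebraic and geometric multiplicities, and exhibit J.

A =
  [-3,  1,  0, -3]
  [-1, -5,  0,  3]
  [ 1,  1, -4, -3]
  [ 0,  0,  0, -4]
J_2(-4) ⊕ J_1(-4) ⊕ J_1(-4)

The characteristic polynomial is
  det(x·I − A) = x^4 + 16*x^3 + 96*x^2 + 256*x + 256 = (x + 4)^4

Eigenvalues and multiplicities (the geometric multiplicity of λ is n − rank(A − λI), which equals the number of Jordan blocks for λ):
  λ = -4: algebraic multiplicity = 4, geometric multiplicity = 3

Determining the block sizes for each eigenvalue:
  λ = -4: 3 blocks summing to 4 forces exactly one block of size 2 and the rest size 1 → block sizes [2, 1, 1]

Assembling the blocks gives a Jordan form
J =
  [-4,  1,  0,  0]
  [ 0, -4,  0,  0]
  [ 0,  0, -4,  0]
  [ 0,  0,  0, -4]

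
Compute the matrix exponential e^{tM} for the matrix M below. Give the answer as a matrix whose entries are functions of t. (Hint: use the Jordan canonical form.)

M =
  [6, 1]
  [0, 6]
e^{tM} =
  [exp(6*t), t*exp(6*t)]
  [0, exp(6*t)]

Strategy: write M = P · J · P⁻¹ where J is a Jordan canonical form, so e^{tM} = P · e^{tJ} · P⁻¹, and e^{tJ} can be computed block-by-block.

M has Jordan form
J =
  [6, 1]
  [0, 6]
(up to reordering of blocks).

Per-block formulas:
  For a 2×2 Jordan block J_2(6): exp(t · J_2(6)) = e^(6t)·(I + t·N), where N is the 2×2 nilpotent shift.

After assembling e^{tJ} and conjugating by P, we get:

e^{tM} =
  [exp(6*t), t*exp(6*t)]
  [0, exp(6*t)]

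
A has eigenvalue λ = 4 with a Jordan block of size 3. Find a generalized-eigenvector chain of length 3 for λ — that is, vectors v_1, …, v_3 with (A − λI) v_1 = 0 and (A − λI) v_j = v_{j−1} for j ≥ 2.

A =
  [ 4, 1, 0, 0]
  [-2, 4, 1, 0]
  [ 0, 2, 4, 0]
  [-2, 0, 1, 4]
A Jordan chain for λ = 4 of length 3:
v_1 = (-2, 0, -4, 0)ᵀ
v_2 = (0, -2, 0, -2)ᵀ
v_3 = (1, 0, 0, 0)ᵀ

Let N = A − (4)·I. We want v_3 with N^3 v_3 = 0 but N^2 v_3 ≠ 0; then v_{j-1} := N · v_j for j = 3, …, 2.

Pick v_3 = (1, 0, 0, 0)ᵀ.
Then v_2 = N · v_3 = (0, -2, 0, -2)ᵀ.
Then v_1 = N · v_2 = (-2, 0, -4, 0)ᵀ.

Sanity check: (A − (4)·I) v_1 = (0, 0, 0, 0)ᵀ = 0. ✓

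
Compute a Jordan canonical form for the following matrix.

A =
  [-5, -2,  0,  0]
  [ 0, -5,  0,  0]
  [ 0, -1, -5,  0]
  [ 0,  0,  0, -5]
J_2(-5) ⊕ J_1(-5) ⊕ J_1(-5)

The characteristic polynomial is
  det(x·I − A) = x^4 + 20*x^3 + 150*x^2 + 500*x + 625 = (x + 5)^4

Eigenvalues and multiplicities (the geometric multiplicity of λ is n − rank(A − λI), which equals the number of Jordan blocks for λ):
  λ = -5: algebraic multiplicity = 4, geometric multiplicity = 3

Determining the block sizes for each eigenvalue:
  λ = -5: 3 blocks summing to 4 forces exactly one block of size 2 and the rest size 1 → block sizes [2, 1, 1]

Assembling the blocks gives a Jordan form
J =
  [-5,  1,  0,  0]
  [ 0, -5,  0,  0]
  [ 0,  0, -5,  0]
  [ 0,  0,  0, -5]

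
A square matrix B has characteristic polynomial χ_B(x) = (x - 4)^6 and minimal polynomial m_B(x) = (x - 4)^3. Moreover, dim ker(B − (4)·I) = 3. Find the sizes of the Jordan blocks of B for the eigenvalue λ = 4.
Block sizes for λ = 4: [3, 2, 1]

Step 1 — from the characteristic polynomial, algebraic multiplicity of λ = 4 is 6. From dim ker(B − (4)·I) = 3, there are exactly 3 Jordan blocks for λ = 4.
Step 2 — from the minimal polynomial, the factor (x − 4)^3 tells us the largest block for λ = 4 has size 3.
Step 3 — with total size 6, 3 blocks, and largest block 3, the block sizes (in nonincreasing order) are [3, 2, 1].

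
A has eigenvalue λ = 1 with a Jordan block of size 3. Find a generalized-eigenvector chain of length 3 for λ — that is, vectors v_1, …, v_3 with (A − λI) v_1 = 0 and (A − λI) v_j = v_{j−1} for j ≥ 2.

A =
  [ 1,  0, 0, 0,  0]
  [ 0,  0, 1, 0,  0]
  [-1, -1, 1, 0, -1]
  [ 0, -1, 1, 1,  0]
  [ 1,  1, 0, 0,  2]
A Jordan chain for λ = 1 of length 3:
v_1 = (0, -1, -1, -1, 1)ᵀ
v_2 = (0, 0, -1, 0, 1)ᵀ
v_3 = (1, 0, 0, 0, 0)ᵀ

Let N = A − (1)·I. We want v_3 with N^3 v_3 = 0 but N^2 v_3 ≠ 0; then v_{j-1} := N · v_j for j = 3, …, 2.

Pick v_3 = (1, 0, 0, 0, 0)ᵀ.
Then v_2 = N · v_3 = (0, 0, -1, 0, 1)ᵀ.
Then v_1 = N · v_2 = (0, -1, -1, -1, 1)ᵀ.

Sanity check: (A − (1)·I) v_1 = (0, 0, 0, 0, 0)ᵀ = 0. ✓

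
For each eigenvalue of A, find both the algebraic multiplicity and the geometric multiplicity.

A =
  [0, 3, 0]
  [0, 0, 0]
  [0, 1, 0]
λ = 0: alg = 3, geom = 2

Step 1 — factor the characteristic polynomial to read off the algebraic multiplicities:
  χ_A(x) = x^3

Step 2 — compute geometric multiplicities via the rank-nullity identity g(λ) = n − rank(A − λI):
  rank(A − (0)·I) = 1, so dim ker(A − (0)·I) = n − 1 = 2

Summary:
  λ = 0: algebraic multiplicity = 3, geometric multiplicity = 2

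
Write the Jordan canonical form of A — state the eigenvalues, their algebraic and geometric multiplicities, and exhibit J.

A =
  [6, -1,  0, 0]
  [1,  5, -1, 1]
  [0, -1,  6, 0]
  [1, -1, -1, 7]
J_3(6) ⊕ J_1(6)

The characteristic polynomial is
  det(x·I − A) = x^4 - 24*x^3 + 216*x^2 - 864*x + 1296 = (x - 6)^4

Eigenvalues and multiplicities (the geometric multiplicity of λ is n − rank(A − λI), which equals the number of Jordan blocks for λ):
  λ = 6: algebraic multiplicity = 4, geometric multiplicity = 2

Determining the block sizes for each eigenvalue:
  λ = 6: with am = 4 and gm = 2, the partition is not yet determined (e.g. several partitions of 4 into 2 parts exist). Let N = A − (6)·I. Computing rank(N^1) = 2, rank(N^2) = 1, rank(N^3) = 0; the number of blocks of size ≥ j is rank(N^{j−1}) − rank(N^j), giving [2, 1, 1]. So we have 1 block(s) of size 3, 1 block(s) of size 1 → block sizes [3, 1]

Assembling the blocks gives a Jordan form
J =
  [6, 1, 0, 0]
  [0, 6, 1, 0]
  [0, 0, 6, 0]
  [0, 0, 0, 6]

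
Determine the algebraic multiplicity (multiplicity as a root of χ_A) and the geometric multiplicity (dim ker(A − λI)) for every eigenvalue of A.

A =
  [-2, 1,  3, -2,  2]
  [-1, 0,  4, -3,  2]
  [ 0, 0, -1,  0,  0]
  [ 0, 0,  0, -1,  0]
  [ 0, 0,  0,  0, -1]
λ = -1: alg = 5, geom = 3

Step 1 — factor the characteristic polynomial to read off the algebraic multiplicities:
  χ_A(x) = (x + 1)^5

Step 2 — compute geometric multiplicities via the rank-nullity identity g(λ) = n − rank(A − λI):
  rank(A − (-1)·I) = 2, so dim ker(A − (-1)·I) = n − 2 = 3

Summary:
  λ = -1: algebraic multiplicity = 5, geometric multiplicity = 3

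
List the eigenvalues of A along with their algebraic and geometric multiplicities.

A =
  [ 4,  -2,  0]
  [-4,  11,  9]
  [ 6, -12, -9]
λ = 0: alg = 1, geom = 1; λ = 3: alg = 2, geom = 1

Step 1 — factor the characteristic polynomial to read off the algebraic multiplicities:
  χ_A(x) = x*(x - 3)^2

Step 2 — compute geometric multiplicities via the rank-nullity identity g(λ) = n − rank(A − λI):
  rank(A − (0)·I) = 2, so dim ker(A − (0)·I) = n − 2 = 1
  rank(A − (3)·I) = 2, so dim ker(A − (3)·I) = n − 2 = 1

Summary:
  λ = 0: algebraic multiplicity = 1, geometric multiplicity = 1
  λ = 3: algebraic multiplicity = 2, geometric multiplicity = 1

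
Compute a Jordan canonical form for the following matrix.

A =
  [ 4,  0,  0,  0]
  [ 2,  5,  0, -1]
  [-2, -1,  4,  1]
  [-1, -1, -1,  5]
J_1(4) ⊕ J_1(4) ⊕ J_2(5)

The characteristic polynomial is
  det(x·I − A) = x^4 - 18*x^3 + 121*x^2 - 360*x + 400 = (x - 5)^2*(x - 4)^2

Eigenvalues and multiplicities (the geometric multiplicity of λ is n − rank(A − λI), which equals the number of Jordan blocks for λ):
  λ = 4: algebraic multiplicity = 2, geometric multiplicity = 2
  λ = 5: algebraic multiplicity = 2, geometric multiplicity = 1

Determining the block sizes for each eigenvalue:
  λ = 4: gm = am = 2, so every block has size 1 → block sizes [1, 1]
  λ = 5: one block (gm = 1), so the single block has size am = 2 → block sizes [2]

Assembling the blocks gives a Jordan form
J =
  [4, 0, 0, 0]
  [0, 4, 0, 0]
  [0, 0, 5, 1]
  [0, 0, 0, 5]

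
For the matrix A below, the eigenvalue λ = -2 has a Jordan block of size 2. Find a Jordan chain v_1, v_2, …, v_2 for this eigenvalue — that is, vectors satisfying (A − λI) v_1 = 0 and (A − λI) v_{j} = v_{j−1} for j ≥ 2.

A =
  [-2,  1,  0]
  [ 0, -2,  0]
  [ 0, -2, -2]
A Jordan chain for λ = -2 of length 2:
v_1 = (1, 0, -2)ᵀ
v_2 = (0, 1, 0)ᵀ

Let N = A − (-2)·I. We want v_2 with N^2 v_2 = 0 but N^1 v_2 ≠ 0; then v_{j-1} := N · v_j for j = 2, …, 2.

Pick v_2 = (0, 1, 0)ᵀ.
Then v_1 = N · v_2 = (1, 0, -2)ᵀ.

Sanity check: (A − (-2)·I) v_1 = (0, 0, 0)ᵀ = 0. ✓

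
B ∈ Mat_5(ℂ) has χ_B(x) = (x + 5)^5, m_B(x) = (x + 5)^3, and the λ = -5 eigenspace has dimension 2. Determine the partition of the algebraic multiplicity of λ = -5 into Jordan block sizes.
Block sizes for λ = -5: [3, 2]

Step 1 — from the characteristic polynomial, algebraic multiplicity of λ = -5 is 5. From dim ker(B − (-5)·I) = 2, there are exactly 2 Jordan blocks for λ = -5.
Step 2 — from the minimal polynomial, the factor (x + 5)^3 tells us the largest block for λ = -5 has size 3.
Step 3 — with total size 5, 2 blocks, and largest block 3, the block sizes (in nonincreasing order) are [3, 2].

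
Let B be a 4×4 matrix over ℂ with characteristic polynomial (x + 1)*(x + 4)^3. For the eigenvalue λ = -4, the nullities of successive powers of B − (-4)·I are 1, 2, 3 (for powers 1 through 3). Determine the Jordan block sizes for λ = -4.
Block sizes for λ = -4: [3]

From the dimensions of kernels of powers, the number of Jordan blocks of size at least j is d_j − d_{j−1} where d_j = dim ker(N^j) (with d_0 = 0). Computing the differences gives [1, 1, 1].
The number of blocks of size exactly k is (#blocks of size ≥ k) − (#blocks of size ≥ k + 1), so the partition is: 1 block(s) of size 3.
In nonincreasing order the block sizes are [3].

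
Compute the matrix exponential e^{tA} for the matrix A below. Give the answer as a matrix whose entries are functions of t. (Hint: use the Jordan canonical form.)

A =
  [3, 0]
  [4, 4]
e^{tA} =
  [exp(3*t), 0]
  [4*exp(4*t) - 4*exp(3*t), exp(4*t)]

Strategy: write A = P · J · P⁻¹ where J is a Jordan canonical form, so e^{tA} = P · e^{tJ} · P⁻¹, and e^{tJ} can be computed block-by-block.

A has Jordan form
J =
  [3, 0]
  [0, 4]
(up to reordering of blocks).

Per-block formulas:
  For a 1×1 block at λ = 3: exp(t · [3]) = [e^(3t)].
  For a 1×1 block at λ = 4: exp(t · [4]) = [e^(4t)].

After assembling e^{tJ} and conjugating by P, we get:

e^{tA} =
  [exp(3*t), 0]
  [4*exp(4*t) - 4*exp(3*t), exp(4*t)]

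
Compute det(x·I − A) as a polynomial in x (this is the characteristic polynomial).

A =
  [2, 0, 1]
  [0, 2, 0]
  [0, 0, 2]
x^3 - 6*x^2 + 12*x - 8

Expanding det(x·I − A) (e.g. by cofactor expansion or by noting that A is similar to its Jordan form J, which has the same characteristic polynomial as A) gives
  χ_A(x) = x^3 - 6*x^2 + 12*x - 8
which factors as (x - 2)^3. The eigenvalues (with algebraic multiplicities) are λ = 2 with multiplicity 3.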